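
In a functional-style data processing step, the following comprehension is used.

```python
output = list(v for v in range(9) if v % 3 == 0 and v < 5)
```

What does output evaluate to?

Step 1: Filter range(9) where v % 3 == 0 and v < 5:
  v=0: both conditions met, included
  v=1: excluded (1 % 3 != 0)
  v=2: excluded (2 % 3 != 0)
  v=3: both conditions met, included
  v=4: excluded (4 % 3 != 0)
  v=5: excluded (5 % 3 != 0, 5 >= 5)
  v=6: excluded (6 >= 5)
  v=7: excluded (7 % 3 != 0, 7 >= 5)
  v=8: excluded (8 % 3 != 0, 8 >= 5)
Therefore output = [0, 3].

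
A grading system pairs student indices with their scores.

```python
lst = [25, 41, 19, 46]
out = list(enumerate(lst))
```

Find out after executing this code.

Step 1: enumerate pairs each element with its index:
  (0, 25)
  (1, 41)
  (2, 19)
  (3, 46)
Therefore out = [(0, 25), (1, 41), (2, 19), (3, 46)].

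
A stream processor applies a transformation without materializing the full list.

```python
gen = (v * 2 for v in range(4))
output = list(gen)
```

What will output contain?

Step 1: For each v in range(4), compute v*2:
  v=0: 0*2 = 0
  v=1: 1*2 = 2
  v=2: 2*2 = 4
  v=3: 3*2 = 6
Therefore output = [0, 2, 4, 6].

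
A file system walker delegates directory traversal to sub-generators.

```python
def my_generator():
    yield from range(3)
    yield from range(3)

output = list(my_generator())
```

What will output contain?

Step 1: Trace yields in order:
  yield 0
  yield 1
  yield 2
  yield 0
  yield 1
  yield 2
Therefore output = [0, 1, 2, 0, 1, 2].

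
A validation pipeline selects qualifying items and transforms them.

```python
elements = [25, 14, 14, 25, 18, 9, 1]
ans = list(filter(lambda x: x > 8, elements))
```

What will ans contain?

Step 1: Filter elements > 8:
  25: kept
  14: kept
  14: kept
  25: kept
  18: kept
  9: kept
  1: removed
Therefore ans = [25, 14, 14, 25, 18, 9].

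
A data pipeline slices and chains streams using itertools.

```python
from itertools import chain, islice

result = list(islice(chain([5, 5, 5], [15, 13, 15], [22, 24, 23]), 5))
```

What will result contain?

Step 1: chain([5, 5, 5], [15, 13, 15], [22, 24, 23]) = [5, 5, 5, 15, 13, 15, 22, 24, 23].
Step 2: islice takes first 5 elements: [5, 5, 5, 15, 13].
Therefore result = [5, 5, 5, 15, 13].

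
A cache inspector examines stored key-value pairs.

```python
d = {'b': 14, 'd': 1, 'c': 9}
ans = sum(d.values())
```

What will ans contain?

Step 1: d.values() = [14, 1, 9].
Step 2: sum = 24.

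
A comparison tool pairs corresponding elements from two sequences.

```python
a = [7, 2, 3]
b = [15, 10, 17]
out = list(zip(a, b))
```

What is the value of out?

Step 1: zip pairs elements at same index:
  Index 0: (7, 15)
  Index 1: (2, 10)
  Index 2: (3, 17)
Therefore out = [(7, 15), (2, 10), (3, 17)].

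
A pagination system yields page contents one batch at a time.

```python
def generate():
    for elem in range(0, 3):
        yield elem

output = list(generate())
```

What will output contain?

Step 1: The generator yields each value from range(0, 3).
Step 2: list() consumes all yields: [0, 1, 2].
Therefore output = [0, 1, 2].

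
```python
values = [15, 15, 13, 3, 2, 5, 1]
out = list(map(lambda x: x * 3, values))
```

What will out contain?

Step 1: Apply lambda x: x * 3 to each element:
  15 -> 45
  15 -> 45
  13 -> 39
  3 -> 9
  2 -> 6
  5 -> 15
  1 -> 3
Therefore out = [45, 45, 39, 9, 6, 15, 3].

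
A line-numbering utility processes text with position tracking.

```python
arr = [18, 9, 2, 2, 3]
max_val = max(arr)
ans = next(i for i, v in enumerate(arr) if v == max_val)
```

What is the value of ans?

Step 1: max([18, 9, 2, 2, 3]) = 18.
Step 2: Find first index where value == 18:
  Index 0: 18 == 18, found!
Therefore ans = 0.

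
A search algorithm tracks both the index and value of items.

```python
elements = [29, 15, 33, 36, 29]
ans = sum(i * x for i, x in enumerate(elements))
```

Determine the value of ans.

Step 1: Compute i * x for each (i, x) in enumerate([29, 15, 33, 36, 29]):
  i=0, x=29: 0*29 = 0
  i=1, x=15: 1*15 = 15
  i=2, x=33: 2*33 = 66
  i=3, x=36: 3*36 = 108
  i=4, x=29: 4*29 = 116
Step 2: sum = 0 + 15 + 66 + 108 + 116 = 305.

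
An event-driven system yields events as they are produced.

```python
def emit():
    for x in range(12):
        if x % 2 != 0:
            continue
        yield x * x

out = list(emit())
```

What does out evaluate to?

Step 1: Only yield x**2 when x is divisible by 2:
  x=0: 0 % 2 == 0, yield 0**2 = 0
  x=2: 2 % 2 == 0, yield 2**2 = 4
  x=4: 4 % 2 == 0, yield 4**2 = 16
  x=6: 6 % 2 == 0, yield 6**2 = 36
  x=8: 8 % 2 == 0, yield 8**2 = 64
  x=10: 10 % 2 == 0, yield 10**2 = 100
Therefore out = [0, 4, 16, 36, 64, 100].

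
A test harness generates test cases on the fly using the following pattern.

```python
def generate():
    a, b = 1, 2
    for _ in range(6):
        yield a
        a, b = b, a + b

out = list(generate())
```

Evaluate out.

Step 1: Fibonacci-like sequence starting with a=1, b=2:
  Iteration 1: yield a=1, then a,b = 2,3
  Iteration 2: yield a=2, then a,b = 3,5
  Iteration 3: yield a=3, then a,b = 5,8
  Iteration 4: yield a=5, then a,b = 8,13
  Iteration 5: yield a=8, then a,b = 13,21
  Iteration 6: yield a=13, then a,b = 21,34
Therefore out = [1, 2, 3, 5, 8, 13].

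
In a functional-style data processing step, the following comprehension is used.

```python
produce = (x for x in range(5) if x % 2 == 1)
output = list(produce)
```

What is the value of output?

Step 1: Filter range(5) keeping only odd values:
  x=0: even, excluded
  x=1: odd, included
  x=2: even, excluded
  x=3: odd, included
  x=4: even, excluded
Therefore output = [1, 3].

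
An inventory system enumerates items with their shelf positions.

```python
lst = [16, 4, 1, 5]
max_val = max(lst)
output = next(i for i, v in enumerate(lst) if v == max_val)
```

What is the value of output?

Step 1: max([16, 4, 1, 5]) = 16.
Step 2: Find first index where value == 16:
  Index 0: 16 == 16, found!
Therefore output = 0.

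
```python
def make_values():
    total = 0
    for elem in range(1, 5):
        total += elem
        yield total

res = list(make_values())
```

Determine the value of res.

Step 1: Generator accumulates running sum:
  elem=1: total = 1, yield 1
  elem=2: total = 3, yield 3
  elem=3: total = 6, yield 6
  elem=4: total = 10, yield 10
Therefore res = [1, 3, 6, 10].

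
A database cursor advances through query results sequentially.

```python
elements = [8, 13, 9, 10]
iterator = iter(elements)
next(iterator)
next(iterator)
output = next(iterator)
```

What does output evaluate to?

Step 1: Create iterator over [8, 13, 9, 10].
Step 2: next() consumes 8.
Step 3: next() consumes 13.
Step 4: next() returns 9.
Therefore output = 9.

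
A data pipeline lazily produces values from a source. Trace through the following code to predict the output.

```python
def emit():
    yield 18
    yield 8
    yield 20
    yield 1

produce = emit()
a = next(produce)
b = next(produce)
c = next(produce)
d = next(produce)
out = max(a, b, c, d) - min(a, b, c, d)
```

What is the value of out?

Step 1: Create generator and consume all values:
  a = next(produce) = 18
  b = next(produce) = 8
  c = next(produce) = 20
  d = next(produce) = 1
Step 2: max = 20, min = 1, out = 20 - 1 = 19.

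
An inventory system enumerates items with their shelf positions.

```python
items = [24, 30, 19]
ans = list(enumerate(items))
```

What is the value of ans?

Step 1: enumerate pairs each element with its index:
  (0, 24)
  (1, 30)
  (2, 19)
Therefore ans = [(0, 24), (1, 30), (2, 19)].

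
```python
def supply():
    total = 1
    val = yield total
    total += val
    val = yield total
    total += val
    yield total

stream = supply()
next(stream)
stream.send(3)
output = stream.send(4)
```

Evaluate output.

Step 1: next() -> yield total=1.
Step 2: send(3) -> val=3, total = 1+3 = 4, yield 4.
Step 3: send(4) -> val=4, total = 4+4 = 8, yield 8.
Therefore output = 8.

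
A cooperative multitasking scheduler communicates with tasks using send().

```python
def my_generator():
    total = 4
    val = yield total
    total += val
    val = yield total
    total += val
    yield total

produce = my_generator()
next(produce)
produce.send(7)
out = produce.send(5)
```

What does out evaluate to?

Step 1: next() -> yield total=4.
Step 2: send(7) -> val=7, total = 4+7 = 11, yield 11.
Step 3: send(5) -> val=5, total = 11+5 = 16, yield 16.
Therefore out = 16.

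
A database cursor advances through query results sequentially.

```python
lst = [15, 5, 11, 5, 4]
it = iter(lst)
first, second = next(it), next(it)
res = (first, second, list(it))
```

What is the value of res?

Step 1: Create iterator over [15, 5, 11, 5, 4].
Step 2: first = 15, second = 5.
Step 3: Remaining elements: [11, 5, 4].
Therefore res = (15, 5, [11, 5, 4]).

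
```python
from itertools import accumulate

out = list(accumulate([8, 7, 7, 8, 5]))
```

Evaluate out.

Step 1: accumulate computes running sums:
  + 8 = 8
  + 7 = 15
  + 7 = 22
  + 8 = 30
  + 5 = 35
Therefore out = [8, 15, 22, 30, 35].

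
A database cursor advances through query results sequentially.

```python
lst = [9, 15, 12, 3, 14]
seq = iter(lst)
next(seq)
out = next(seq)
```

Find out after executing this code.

Step 1: Create iterator over [9, 15, 12, 3, 14].
Step 2: next() consumes 9.
Step 3: next() returns 15.
Therefore out = 15.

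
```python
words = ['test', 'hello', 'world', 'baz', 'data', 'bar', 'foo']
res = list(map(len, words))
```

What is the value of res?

Step 1: Map len() to each word:
  'test' -> 4
  'hello' -> 5
  'world' -> 5
  'baz' -> 3
  'data' -> 4
  'bar' -> 3
  'foo' -> 3
Therefore res = [4, 5, 5, 3, 4, 3, 3].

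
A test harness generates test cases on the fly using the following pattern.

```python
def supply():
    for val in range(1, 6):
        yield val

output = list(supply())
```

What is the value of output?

Step 1: The generator yields each value from range(1, 6).
Step 2: list() consumes all yields: [1, 2, 3, 4, 5].
Therefore output = [1, 2, 3, 4, 5].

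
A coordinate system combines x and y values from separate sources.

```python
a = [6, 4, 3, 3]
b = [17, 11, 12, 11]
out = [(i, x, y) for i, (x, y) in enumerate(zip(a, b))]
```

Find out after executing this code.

Step 1: enumerate(zip(a, b)) gives index with paired elements:
  i=0: (6, 17)
  i=1: (4, 11)
  i=2: (3, 12)
  i=3: (3, 11)
Therefore out = [(0, 6, 17), (1, 4, 11), (2, 3, 12), (3, 3, 11)].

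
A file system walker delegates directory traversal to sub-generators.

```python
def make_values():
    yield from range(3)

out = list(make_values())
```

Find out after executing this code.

Step 1: yield from delegates to the iterable, yielding each element.
Step 2: Collected values: [0, 1, 2].
Therefore out = [0, 1, 2].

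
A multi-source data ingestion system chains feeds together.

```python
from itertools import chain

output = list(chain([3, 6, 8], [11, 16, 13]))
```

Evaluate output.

Step 1: chain() concatenates iterables: [3, 6, 8] + [11, 16, 13].
Therefore output = [3, 6, 8, 11, 16, 13].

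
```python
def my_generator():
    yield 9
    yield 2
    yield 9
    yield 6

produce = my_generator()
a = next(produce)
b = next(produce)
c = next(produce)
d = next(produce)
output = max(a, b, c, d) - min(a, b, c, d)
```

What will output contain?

Step 1: Create generator and consume all values:
  a = next(produce) = 9
  b = next(produce) = 2
  c = next(produce) = 9
  d = next(produce) = 6
Step 2: max = 9, min = 2, output = 9 - 2 = 7.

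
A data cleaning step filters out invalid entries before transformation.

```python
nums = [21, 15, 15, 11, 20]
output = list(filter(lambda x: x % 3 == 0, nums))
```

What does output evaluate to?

Step 1: Filter elements divisible by 3:
  21 % 3 = 0: kept
  15 % 3 = 0: kept
  15 % 3 = 0: kept
  11 % 3 = 2: removed
  20 % 3 = 2: removed
Therefore output = [21, 15, 15].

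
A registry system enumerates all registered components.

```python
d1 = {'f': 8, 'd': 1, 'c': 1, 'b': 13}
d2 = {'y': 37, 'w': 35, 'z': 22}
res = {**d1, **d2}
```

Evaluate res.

Step 1: Merge d1 and d2 (d2 values override on key conflicts).
Step 2: d1 has keys ['f', 'd', 'c', 'b'], d2 has keys ['y', 'w', 'z'].
Therefore res = {'f': 8, 'd': 1, 'c': 1, 'b': 13, 'y': 37, 'w': 35, 'z': 22}.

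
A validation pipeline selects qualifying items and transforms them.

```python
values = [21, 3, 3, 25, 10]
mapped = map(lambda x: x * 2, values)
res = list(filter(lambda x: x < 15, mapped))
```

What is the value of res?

Step 1: Map x * 2:
  21 -> 42
  3 -> 6
  3 -> 6
  25 -> 50
  10 -> 20
Step 2: Filter for < 15:
  42: removed
  6: kept
  6: kept
  50: removed
  20: removed
Therefore res = [6, 6].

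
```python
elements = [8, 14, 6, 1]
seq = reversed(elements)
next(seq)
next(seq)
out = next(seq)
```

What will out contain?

Step 1: reversed([8, 14, 6, 1]) gives iterator: [1, 6, 14, 8].
Step 2: First next() = 1, second next() = 6.
Step 3: Third next() = 14.
Therefore out = 14.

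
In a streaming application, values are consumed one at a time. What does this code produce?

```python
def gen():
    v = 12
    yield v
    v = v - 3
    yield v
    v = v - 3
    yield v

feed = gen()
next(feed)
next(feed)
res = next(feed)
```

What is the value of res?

Step 1: Trace through generator execution:
  Yield 1: v starts at 12, yield 12
  Yield 2: v = 12 - 3 = 9, yield 9
  Yield 3: v = 9 - 3 = 6, yield 6
Step 2: First next() gets 12, second next() gets the second value, third next() yields 6.
Therefore res = 6.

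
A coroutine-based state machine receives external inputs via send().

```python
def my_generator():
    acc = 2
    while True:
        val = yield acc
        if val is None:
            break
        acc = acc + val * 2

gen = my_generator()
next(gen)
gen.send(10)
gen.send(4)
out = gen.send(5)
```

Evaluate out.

Step 1: next() -> yield acc=2.
Step 2: send(10) -> val=10, acc = 2 + 10*2 = 22, yield 22.
Step 3: send(4) -> val=4, acc = 22 + 4*2 = 30, yield 30.
Step 4: send(5) -> val=5, acc = 30 + 5*2 = 40, yield 40.
Therefore out = 40.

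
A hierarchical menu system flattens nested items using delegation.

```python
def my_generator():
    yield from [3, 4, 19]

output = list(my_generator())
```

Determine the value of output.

Step 1: yield from delegates to the iterable, yielding each element.
Step 2: Collected values: [3, 4, 19].
Therefore output = [3, 4, 19].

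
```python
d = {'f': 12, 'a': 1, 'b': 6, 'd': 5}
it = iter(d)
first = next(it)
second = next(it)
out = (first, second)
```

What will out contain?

Step 1: iter(d) iterates over keys: ['f', 'a', 'b', 'd'].
Step 2: first = next(it) = 'f', second = next(it) = 'a'.
Therefore out = ('f', 'a').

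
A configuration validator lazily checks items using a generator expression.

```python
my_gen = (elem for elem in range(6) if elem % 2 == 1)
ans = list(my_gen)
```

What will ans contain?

Step 1: Filter range(6) keeping only odd values:
  elem=0: even, excluded
  elem=1: odd, included
  elem=2: even, excluded
  elem=3: odd, included
  elem=4: even, excluded
  elem=5: odd, included
Therefore ans = [1, 3, 5].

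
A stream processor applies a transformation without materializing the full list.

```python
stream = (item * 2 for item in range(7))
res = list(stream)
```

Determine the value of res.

Step 1: For each item in range(7), compute item*2:
  item=0: 0*2 = 0
  item=1: 1*2 = 2
  item=2: 2*2 = 4
  item=3: 3*2 = 6
  item=4: 4*2 = 8
  item=5: 5*2 = 10
  item=6: 6*2 = 12
Therefore res = [0, 2, 4, 6, 8, 10, 12].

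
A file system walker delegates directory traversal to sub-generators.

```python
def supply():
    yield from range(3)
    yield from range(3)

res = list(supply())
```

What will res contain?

Step 1: Trace yields in order:
  yield 0
  yield 1
  yield 2
  yield 0
  yield 1
  yield 2
Therefore res = [0, 1, 2, 0, 1, 2].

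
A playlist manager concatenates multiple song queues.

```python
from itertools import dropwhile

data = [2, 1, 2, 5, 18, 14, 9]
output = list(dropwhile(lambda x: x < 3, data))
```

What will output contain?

Step 1: dropwhile drops elements while < 3:
  2 < 3: dropped
  1 < 3: dropped
  2 < 3: dropped
  5: kept (dropping stopped)
Step 2: Remaining elements kept regardless of condition.
Therefore output = [5, 18, 14, 9].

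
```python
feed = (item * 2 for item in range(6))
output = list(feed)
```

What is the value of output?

Step 1: For each item in range(6), compute item*2:
  item=0: 0*2 = 0
  item=1: 1*2 = 2
  item=2: 2*2 = 4
  item=3: 3*2 = 6
  item=4: 4*2 = 8
  item=5: 5*2 = 10
Therefore output = [0, 2, 4, 6, 8, 10].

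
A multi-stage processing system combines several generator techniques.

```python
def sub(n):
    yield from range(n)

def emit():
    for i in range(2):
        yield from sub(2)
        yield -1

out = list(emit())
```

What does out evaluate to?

Step 1: For each i in range(2):
  i=0: yield from sub(2) -> [0, 1], then yield -1
  i=1: yield from sub(2) -> [0, 1], then yield -1
Therefore out = [0, 1, -1, 0, 1, -1].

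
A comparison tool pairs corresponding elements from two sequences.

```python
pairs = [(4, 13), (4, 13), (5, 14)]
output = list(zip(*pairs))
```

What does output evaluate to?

Step 1: zip(*pairs) transposes: unzips [(4, 13), (4, 13), (5, 14)] into separate sequences.
Step 2: First elements: (4, 4, 5), second elements: (13, 13, 14).
Therefore output = [(4, 4, 5), (13, 13, 14)].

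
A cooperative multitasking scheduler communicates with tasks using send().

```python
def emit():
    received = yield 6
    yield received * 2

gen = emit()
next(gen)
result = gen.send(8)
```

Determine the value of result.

Step 1: next(gen) advances to first yield, producing 6.
Step 2: send(8) resumes, received = 8.
Step 3: yield received * 2 = 8 * 2 = 16.
Therefore result = 16.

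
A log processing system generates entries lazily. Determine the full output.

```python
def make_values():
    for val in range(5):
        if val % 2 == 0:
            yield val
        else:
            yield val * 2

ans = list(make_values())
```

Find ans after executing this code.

Step 1: For each val in range(5), yield val if even, else val*2:
  val=0 (even): yield 0
  val=1 (odd): yield 1*2 = 2
  val=2 (even): yield 2
  val=3 (odd): yield 3*2 = 6
  val=4 (even): yield 4
Therefore ans = [0, 2, 2, 6, 4].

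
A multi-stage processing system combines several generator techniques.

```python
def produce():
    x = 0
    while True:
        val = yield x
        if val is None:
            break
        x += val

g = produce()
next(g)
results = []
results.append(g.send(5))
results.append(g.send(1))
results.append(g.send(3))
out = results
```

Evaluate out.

Step 1: next(g) -> yield 0.
Step 2: send(5) -> x = 5, yield 5.
Step 3: send(1) -> x = 6, yield 6.
Step 4: send(3) -> x = 9, yield 9.
Therefore out = [5, 6, 9].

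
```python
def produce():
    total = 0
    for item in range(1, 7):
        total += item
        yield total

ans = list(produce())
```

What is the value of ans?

Step 1: Generator accumulates running sum:
  item=1: total = 1, yield 1
  item=2: total = 3, yield 3
  item=3: total = 6, yield 6
  item=4: total = 10, yield 10
  item=5: total = 15, yield 15
  item=6: total = 21, yield 21
Therefore ans = [1, 3, 6, 10, 15, 21].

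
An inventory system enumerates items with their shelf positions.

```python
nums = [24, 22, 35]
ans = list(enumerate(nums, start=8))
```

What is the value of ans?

Step 1: enumerate with start=8:
  (8, 24)
  (9, 22)
  (10, 35)
Therefore ans = [(8, 24), (9, 22), (10, 35)].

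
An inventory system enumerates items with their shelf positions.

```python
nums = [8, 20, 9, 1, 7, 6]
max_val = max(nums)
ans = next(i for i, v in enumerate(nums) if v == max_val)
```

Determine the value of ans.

Step 1: max([8, 20, 9, 1, 7, 6]) = 20.
Step 2: Find first index where value == 20:
  Index 0: 8 != 20
  Index 1: 20 == 20, found!
Therefore ans = 1.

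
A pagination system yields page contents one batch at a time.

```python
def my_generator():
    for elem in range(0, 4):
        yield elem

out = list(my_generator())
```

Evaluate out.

Step 1: The generator yields each value from range(0, 4).
Step 2: list() consumes all yields: [0, 1, 2, 3].
Therefore out = [0, 1, 2, 3].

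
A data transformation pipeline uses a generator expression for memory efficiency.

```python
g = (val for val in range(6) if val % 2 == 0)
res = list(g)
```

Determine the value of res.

Step 1: Filter range(6) keeping only even values:
  val=0: even, included
  val=1: odd, excluded
  val=2: even, included
  val=3: odd, excluded
  val=4: even, included
  val=5: odd, excluded
Therefore res = [0, 2, 4].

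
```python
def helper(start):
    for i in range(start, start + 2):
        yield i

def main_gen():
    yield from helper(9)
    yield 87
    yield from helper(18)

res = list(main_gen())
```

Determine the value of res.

Step 1: main_gen() delegates to helper(9):
  yield 9
  yield 10
Step 2: yield 87
Step 3: Delegates to helper(18):
  yield 18
  yield 19
Therefore res = [9, 10, 87, 18, 19].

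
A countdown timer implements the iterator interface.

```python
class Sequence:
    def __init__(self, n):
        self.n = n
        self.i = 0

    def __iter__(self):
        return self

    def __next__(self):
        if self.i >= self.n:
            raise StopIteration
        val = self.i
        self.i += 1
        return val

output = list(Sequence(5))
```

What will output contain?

Step 1: Sequence(5) creates an iterator counting 0 to 4.
Step 2: list() consumes all values: [0, 1, 2, 3, 4].
Therefore output = [0, 1, 2, 3, 4].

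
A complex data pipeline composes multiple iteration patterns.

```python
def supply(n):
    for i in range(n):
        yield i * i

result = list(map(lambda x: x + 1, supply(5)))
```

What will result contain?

Step 1: supply(5) yields squares: [0, 1, 4, 9, 16].
Step 2: map adds 1 to each: [1, 2, 5, 10, 17].
Therefore result = [1, 2, 5, 10, 17].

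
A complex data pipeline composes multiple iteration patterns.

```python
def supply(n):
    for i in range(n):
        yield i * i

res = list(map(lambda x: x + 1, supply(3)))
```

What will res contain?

Step 1: supply(3) yields squares: [0, 1, 4].
Step 2: map adds 1 to each: [1, 2, 5].
Therefore res = [1, 2, 5].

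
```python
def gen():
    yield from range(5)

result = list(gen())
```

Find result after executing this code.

Step 1: yield from delegates to the iterable, yielding each element.
Step 2: Collected values: [0, 1, 2, 3, 4].
Therefore result = [0, 1, 2, 3, 4].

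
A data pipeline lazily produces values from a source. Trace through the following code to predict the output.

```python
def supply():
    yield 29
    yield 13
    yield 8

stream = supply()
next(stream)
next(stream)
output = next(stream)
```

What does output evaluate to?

Step 1: supply() creates a generator.
Step 2: next(stream) yields 29 (consumed and discarded).
Step 3: next(stream) yields 13 (consumed and discarded).
Step 4: next(stream) yields 8, assigned to output.
Therefore output = 8.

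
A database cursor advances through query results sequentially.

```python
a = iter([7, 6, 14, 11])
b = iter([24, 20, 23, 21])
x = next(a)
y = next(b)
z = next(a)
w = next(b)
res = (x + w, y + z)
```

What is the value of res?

Step 1: a iterates [7, 6, 14, 11], b iterates [24, 20, 23, 21].
Step 2: x = next(a) = 7, y = next(b) = 24.
Step 3: z = next(a) = 6, w = next(b) = 20.
Step 4: res = (7 + 20, 24 + 6) = (27, 30).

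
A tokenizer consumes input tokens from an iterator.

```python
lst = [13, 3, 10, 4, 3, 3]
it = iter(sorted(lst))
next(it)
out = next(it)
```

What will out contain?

Step 1: sorted([13, 3, 10, 4, 3, 3]) = [3, 3, 3, 4, 10, 13].
Step 2: Create iterator and skip 1 elements.
Step 3: next() returns 3.
Therefore out = 3.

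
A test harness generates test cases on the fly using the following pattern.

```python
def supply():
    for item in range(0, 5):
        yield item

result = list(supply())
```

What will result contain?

Step 1: The generator yields each value from range(0, 5).
Step 2: list() consumes all yields: [0, 1, 2, 3, 4].
Therefore result = [0, 1, 2, 3, 4].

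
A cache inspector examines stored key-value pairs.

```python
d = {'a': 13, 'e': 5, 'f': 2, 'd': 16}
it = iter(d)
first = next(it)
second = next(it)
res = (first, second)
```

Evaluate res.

Step 1: iter(d) iterates over keys: ['a', 'e', 'f', 'd'].
Step 2: first = next(it) = 'a', second = next(it) = 'e'.
Therefore res = ('a', 'e').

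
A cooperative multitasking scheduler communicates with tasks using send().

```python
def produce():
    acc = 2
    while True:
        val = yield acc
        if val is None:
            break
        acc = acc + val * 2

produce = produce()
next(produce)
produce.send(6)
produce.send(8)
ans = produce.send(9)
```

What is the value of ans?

Step 1: next() -> yield acc=2.
Step 2: send(6) -> val=6, acc = 2 + 6*2 = 14, yield 14.
Step 3: send(8) -> val=8, acc = 14 + 8*2 = 30, yield 30.
Step 4: send(9) -> val=9, acc = 30 + 9*2 = 48, yield 48.
Therefore ans = 48.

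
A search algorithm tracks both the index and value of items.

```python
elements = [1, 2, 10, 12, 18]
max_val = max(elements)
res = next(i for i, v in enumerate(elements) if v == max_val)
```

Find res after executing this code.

Step 1: max([1, 2, 10, 12, 18]) = 18.
Step 2: Find first index where value == 18:
  Index 0: 1 != 18
  Index 1: 2 != 18
  Index 2: 10 != 18
  Index 3: 12 != 18
  Index 4: 18 == 18, found!
Therefore res = 4.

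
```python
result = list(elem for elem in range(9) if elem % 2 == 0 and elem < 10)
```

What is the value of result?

Step 1: Filter range(9) where elem % 2 == 0 and elem < 10:
  elem=0: both conditions met, included
  elem=1: excluded (1 % 2 != 0)
  elem=2: both conditions met, included
  elem=3: excluded (3 % 2 != 0)
  elem=4: both conditions met, included
  elem=5: excluded (5 % 2 != 0)
  elem=6: both conditions met, included
  elem=7: excluded (7 % 2 != 0)
  elem=8: both conditions met, included
Therefore result = [0, 2, 4, 6, 8].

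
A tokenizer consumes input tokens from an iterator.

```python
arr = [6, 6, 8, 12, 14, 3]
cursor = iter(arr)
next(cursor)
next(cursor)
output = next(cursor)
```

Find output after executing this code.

Step 1: Create iterator over [6, 6, 8, 12, 14, 3].
Step 2: next() consumes 6.
Step 3: next() consumes 6.
Step 4: next() returns 8.
Therefore output = 8.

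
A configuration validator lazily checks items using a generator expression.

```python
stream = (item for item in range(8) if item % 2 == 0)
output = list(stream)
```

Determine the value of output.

Step 1: Filter range(8) keeping only even values:
  item=0: even, included
  item=1: odd, excluded
  item=2: even, included
  item=3: odd, excluded
  item=4: even, included
  item=5: odd, excluded
  item=6: even, included
  item=7: odd, excluded
Therefore output = [0, 2, 4, 6].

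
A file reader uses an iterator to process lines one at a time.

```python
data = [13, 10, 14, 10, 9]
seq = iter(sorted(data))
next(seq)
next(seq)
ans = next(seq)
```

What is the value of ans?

Step 1: sorted([13, 10, 14, 10, 9]) = [9, 10, 10, 13, 14].
Step 2: Create iterator and skip 2 elements.
Step 3: next() returns 10.
Therefore ans = 10.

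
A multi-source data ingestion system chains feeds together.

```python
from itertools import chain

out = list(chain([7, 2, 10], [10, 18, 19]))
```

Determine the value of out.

Step 1: chain() concatenates iterables: [7, 2, 10] + [10, 18, 19].
Therefore out = [7, 2, 10, 10, 18, 19].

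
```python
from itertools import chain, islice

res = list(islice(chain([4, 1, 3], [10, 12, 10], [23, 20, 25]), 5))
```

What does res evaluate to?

Step 1: chain([4, 1, 3], [10, 12, 10], [23, 20, 25]) = [4, 1, 3, 10, 12, 10, 23, 20, 25].
Step 2: islice takes first 5 elements: [4, 1, 3, 10, 12].
Therefore res = [4, 1, 3, 10, 12].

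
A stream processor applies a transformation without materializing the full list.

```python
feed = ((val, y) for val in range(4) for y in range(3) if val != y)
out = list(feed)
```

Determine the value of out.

Step 1: Nested generator over range(4) x range(3) where val != y:
  (0, 0): excluded (val == y)
  (0, 1): included
  (0, 2): included
  (1, 0): included
  (1, 1): excluded (val == y)
  (1, 2): included
  (2, 0): included
  (2, 1): included
  (2, 2): excluded (val == y)
  (3, 0): included
  (3, 1): included
  (3, 2): included
Therefore out = [(0, 1), (0, 2), (1, 0), (1, 2), (2, 0), (2, 1), (3, 0), (3, 1), (3, 2)].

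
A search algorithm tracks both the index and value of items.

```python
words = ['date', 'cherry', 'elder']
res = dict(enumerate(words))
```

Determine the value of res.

Step 1: enumerate pairs indices with words:
  0 -> 'date'
  1 -> 'cherry'
  2 -> 'elder'
Therefore res = {0: 'date', 1: 'cherry', 2: 'elder'}.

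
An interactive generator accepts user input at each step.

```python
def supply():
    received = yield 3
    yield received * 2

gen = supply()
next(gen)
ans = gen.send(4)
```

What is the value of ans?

Step 1: next(gen) advances to first yield, producing 3.
Step 2: send(4) resumes, received = 4.
Step 3: yield received * 2 = 4 * 2 = 8.
Therefore ans = 8.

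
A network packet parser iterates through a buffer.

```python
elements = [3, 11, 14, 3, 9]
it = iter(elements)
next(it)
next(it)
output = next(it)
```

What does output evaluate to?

Step 1: Create iterator over [3, 11, 14, 3, 9].
Step 2: next() consumes 3.
Step 3: next() consumes 11.
Step 4: next() returns 14.
Therefore output = 14.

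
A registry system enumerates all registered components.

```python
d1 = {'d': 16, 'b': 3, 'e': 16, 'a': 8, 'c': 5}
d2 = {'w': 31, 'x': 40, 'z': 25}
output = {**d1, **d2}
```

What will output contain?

Step 1: Merge d1 and d2 (d2 values override on key conflicts).
Step 2: d1 has keys ['d', 'b', 'e', 'a', 'c'], d2 has keys ['w', 'x', 'z'].
Therefore output = {'d': 16, 'b': 3, 'e': 16, 'a': 8, 'c': 5, 'w': 31, 'x': 40, 'z': 25}.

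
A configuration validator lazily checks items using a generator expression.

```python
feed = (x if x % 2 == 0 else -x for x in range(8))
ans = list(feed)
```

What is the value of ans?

Step 1: For each x in range(8), yield x if even, else -x:
  x=0: even, yield 0
  x=1: odd, yield -1
  x=2: even, yield 2
  x=3: odd, yield -3
  x=4: even, yield 4
  x=5: odd, yield -5
  x=6: even, yield 6
  x=7: odd, yield -7
Therefore ans = [0, -1, 2, -3, 4, -5, 6, -7].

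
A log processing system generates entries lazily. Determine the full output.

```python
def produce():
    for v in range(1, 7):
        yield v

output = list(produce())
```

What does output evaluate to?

Step 1: The generator yields each value from range(1, 7).
Step 2: list() consumes all yields: [1, 2, 3, 4, 5, 6].
Therefore output = [1, 2, 3, 4, 5, 6].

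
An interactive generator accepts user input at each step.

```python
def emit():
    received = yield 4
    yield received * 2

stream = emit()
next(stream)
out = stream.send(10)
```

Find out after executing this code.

Step 1: next(stream) advances to first yield, producing 4.
Step 2: send(10) resumes, received = 10.
Step 3: yield received * 2 = 10 * 2 = 20.
Therefore out = 20.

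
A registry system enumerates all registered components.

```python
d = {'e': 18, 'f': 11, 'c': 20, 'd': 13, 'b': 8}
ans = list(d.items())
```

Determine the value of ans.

Step 1: d.items() returns (key, value) pairs in insertion order.
Therefore ans = [('e', 18), ('f', 11), ('c', 20), ('d', 13), ('b', 8)].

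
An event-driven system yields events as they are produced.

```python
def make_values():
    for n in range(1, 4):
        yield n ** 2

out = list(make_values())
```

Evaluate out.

Step 1: For each n in range(1, 4), yield n**2:
  n=1: yield 1**2 = 1
  n=2: yield 2**2 = 4
  n=3: yield 3**2 = 9
Therefore out = [1, 4, 9].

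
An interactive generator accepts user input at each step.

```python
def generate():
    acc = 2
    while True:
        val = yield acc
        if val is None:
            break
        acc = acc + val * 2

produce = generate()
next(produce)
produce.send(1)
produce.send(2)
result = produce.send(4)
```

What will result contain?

Step 1: next() -> yield acc=2.
Step 2: send(1) -> val=1, acc = 2 + 1*2 = 4, yield 4.
Step 3: send(2) -> val=2, acc = 4 + 2*2 = 8, yield 8.
Step 4: send(4) -> val=4, acc = 8 + 4*2 = 16, yield 16.
Therefore result = 16.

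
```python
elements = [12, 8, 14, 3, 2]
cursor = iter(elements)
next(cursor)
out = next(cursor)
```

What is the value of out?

Step 1: Create iterator over [12, 8, 14, 3, 2].
Step 2: next() consumes 12.
Step 3: next() returns 8.
Therefore out = 8.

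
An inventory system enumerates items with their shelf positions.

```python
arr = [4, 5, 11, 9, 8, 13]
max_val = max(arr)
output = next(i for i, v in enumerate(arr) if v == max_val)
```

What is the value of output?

Step 1: max([4, 5, 11, 9, 8, 13]) = 13.
Step 2: Find first index where value == 13:
  Index 0: 4 != 13
  Index 1: 5 != 13
  Index 2: 11 != 13
  Index 3: 9 != 13
  Index 4: 8 != 13
  Index 5: 13 == 13, found!
Therefore output = 5.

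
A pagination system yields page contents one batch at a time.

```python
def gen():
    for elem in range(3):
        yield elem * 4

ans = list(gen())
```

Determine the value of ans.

Step 1: For each elem in range(3), yield elem * 4:
  elem=0: yield 0 * 4 = 0
  elem=1: yield 1 * 4 = 4
  elem=2: yield 2 * 4 = 8
Therefore ans = [0, 4, 8].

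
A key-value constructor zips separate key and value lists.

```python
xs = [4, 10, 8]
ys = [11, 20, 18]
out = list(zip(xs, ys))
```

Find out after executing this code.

Step 1: zip pairs elements at same index:
  Index 0: (4, 11)
  Index 1: (10, 20)
  Index 2: (8, 18)
Therefore out = [(4, 11), (10, 20), (8, 18)].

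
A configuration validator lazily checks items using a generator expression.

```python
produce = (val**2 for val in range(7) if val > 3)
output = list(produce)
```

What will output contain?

Step 1: For range(7), keep val > 3, then square:
  val=0: 0 <= 3, excluded
  val=1: 1 <= 3, excluded
  val=2: 2 <= 3, excluded
  val=3: 3 <= 3, excluded
  val=4: 4 > 3, yield 4**2 = 16
  val=5: 5 > 3, yield 5**2 = 25
  val=6: 6 > 3, yield 6**2 = 36
Therefore output = [16, 25, 36].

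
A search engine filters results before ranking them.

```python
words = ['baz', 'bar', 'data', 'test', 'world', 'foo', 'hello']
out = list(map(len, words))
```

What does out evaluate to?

Step 1: Map len() to each word:
  'baz' -> 3
  'bar' -> 3
  'data' -> 4
  'test' -> 4
  'world' -> 5
  'foo' -> 3
  'hello' -> 5
Therefore out = [3, 3, 4, 4, 5, 3, 5].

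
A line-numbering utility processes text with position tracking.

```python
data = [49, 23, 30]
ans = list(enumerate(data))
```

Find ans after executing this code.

Step 1: enumerate pairs each element with its index:
  (0, 49)
  (1, 23)
  (2, 30)
Therefore ans = [(0, 49), (1, 23), (2, 30)].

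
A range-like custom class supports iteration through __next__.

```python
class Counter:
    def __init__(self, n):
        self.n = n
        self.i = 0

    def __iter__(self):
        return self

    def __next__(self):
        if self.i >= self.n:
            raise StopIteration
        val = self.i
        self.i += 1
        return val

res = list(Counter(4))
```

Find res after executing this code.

Step 1: Counter(4) creates an iterator counting 0 to 3.
Step 2: list() consumes all values: [0, 1, 2, 3].
Therefore res = [0, 1, 2, 3].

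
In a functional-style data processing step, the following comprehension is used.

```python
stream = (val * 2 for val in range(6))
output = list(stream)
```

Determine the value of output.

Step 1: For each val in range(6), compute val*2:
  val=0: 0*2 = 0
  val=1: 1*2 = 2
  val=2: 2*2 = 4
  val=3: 3*2 = 6
  val=4: 4*2 = 8
  val=5: 5*2 = 10
Therefore output = [0, 2, 4, 6, 8, 10].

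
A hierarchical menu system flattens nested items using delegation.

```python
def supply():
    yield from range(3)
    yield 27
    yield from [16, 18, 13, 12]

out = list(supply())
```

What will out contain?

Step 1: Trace yields in order:
  yield 0
  yield 1
  yield 2
  yield 27
  yield 16
  yield 18
  yield 13
  yield 12
Therefore out = [0, 1, 2, 27, 16, 18, 13, 12].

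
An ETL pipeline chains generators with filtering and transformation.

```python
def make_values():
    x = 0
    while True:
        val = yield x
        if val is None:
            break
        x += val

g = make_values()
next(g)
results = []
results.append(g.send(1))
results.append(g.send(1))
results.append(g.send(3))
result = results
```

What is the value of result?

Step 1: next(g) -> yield 0.
Step 2: send(1) -> x = 1, yield 1.
Step 3: send(1) -> x = 2, yield 2.
Step 4: send(3) -> x = 5, yield 5.
Therefore result = [1, 2, 5].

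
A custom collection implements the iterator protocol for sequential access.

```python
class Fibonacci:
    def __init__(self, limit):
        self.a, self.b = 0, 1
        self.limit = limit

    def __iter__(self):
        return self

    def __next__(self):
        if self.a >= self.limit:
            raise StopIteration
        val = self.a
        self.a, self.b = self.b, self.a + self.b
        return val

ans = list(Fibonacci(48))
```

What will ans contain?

Step 1: Fibonacci-like sequence (a=0, b=1) until >= 48:
  Yield 0, then a,b = 1,1
  Yield 1, then a,b = 1,2
  Yield 1, then a,b = 2,3
  Yield 2, then a,b = 3,5
  Yield 3, then a,b = 5,8
  Yield 5, then a,b = 8,13
  Yield 8, then a,b = 13,21
  Yield 13, then a,b = 21,34
  Yield 21, then a,b = 34,55
  Yield 34, then a,b = 55,89
Step 2: 55 >= 48, stop.
Therefore ans = [0, 1, 1, 2, 3, 5, 8, 13, 21, 34].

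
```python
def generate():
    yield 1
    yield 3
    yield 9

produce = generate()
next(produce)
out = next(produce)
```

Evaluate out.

Step 1: generate() creates a generator.
Step 2: next(produce) yields 1 (consumed and discarded).
Step 3: next(produce) yields 3, assigned to out.
Therefore out = 3.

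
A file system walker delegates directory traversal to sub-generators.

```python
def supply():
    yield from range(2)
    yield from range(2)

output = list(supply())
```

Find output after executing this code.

Step 1: Trace yields in order:
  yield 0
  yield 1
  yield 0
  yield 1
Therefore output = [0, 1, 0, 1].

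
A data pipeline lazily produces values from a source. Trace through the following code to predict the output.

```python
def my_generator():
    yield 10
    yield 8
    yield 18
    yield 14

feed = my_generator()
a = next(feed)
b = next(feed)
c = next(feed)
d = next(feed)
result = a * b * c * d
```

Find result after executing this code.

Step 1: Create generator and consume all values:
  a = next(feed) = 10
  b = next(feed) = 8
  c = next(feed) = 18
  d = next(feed) = 14
Step 2: result = 10 * 8 * 18 * 14 = 20160.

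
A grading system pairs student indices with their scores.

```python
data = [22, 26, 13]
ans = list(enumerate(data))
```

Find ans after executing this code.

Step 1: enumerate pairs each element with its index:
  (0, 22)
  (1, 26)
  (2, 13)
Therefore ans = [(0, 22), (1, 26), (2, 13)].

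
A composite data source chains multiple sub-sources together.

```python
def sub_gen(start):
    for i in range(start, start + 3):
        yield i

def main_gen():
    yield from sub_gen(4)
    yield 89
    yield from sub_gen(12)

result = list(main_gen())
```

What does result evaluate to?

Step 1: main_gen() delegates to sub_gen(4):
  yield 4
  yield 5
  yield 6
Step 2: yield 89
Step 3: Delegates to sub_gen(12):
  yield 12
  yield 13
  yield 14
Therefore result = [4, 5, 6, 89, 12, 13, 14].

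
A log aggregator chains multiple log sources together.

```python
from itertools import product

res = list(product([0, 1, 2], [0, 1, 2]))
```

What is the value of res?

Step 1: product([0, 1, 2], [0, 1, 2]) gives all pairs:
  (0, 0)
  (0, 1)
  (0, 2)
  (1, 0)
  (1, 1)
  (1, 2)
  (2, 0)
  (2, 1)
  (2, 2)
Therefore res = [(0, 0), (0, 1), (0, 2), (1, 0), (1, 1), (1, 2), (2, 0), (2, 1), (2, 2)].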